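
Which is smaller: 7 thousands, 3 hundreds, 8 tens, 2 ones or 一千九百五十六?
Convert 7 thousands, 3 hundreds, 8 tens, 2 ones (place-value notation) → 7×1000 + 3×100 + 8×10 + 2 = 7382 (decimal)
Convert 一千九百五十六 (Chinese numeral) → 1×1000 + 9×100 + 5×10 + 6 = 1956 (decimal)
Compare 7382 vs 1956: smaller = 1956
1956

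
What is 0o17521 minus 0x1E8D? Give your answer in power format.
Convert 0o17521 (octal) → 1×4096 + 7×512 + 5×64 + 2×8 + 1 = 8017 (decimal)
Convert 0x1E8D (hexadecimal) → 1×4096 + 14×256 + 8×16 + 13 = 7821 (decimal)
Compute 8017 - 7821 = 196
Convert 196 (decimal) → 14^2 (power)
14^2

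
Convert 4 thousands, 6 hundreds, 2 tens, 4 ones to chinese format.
Convert 4 thousands, 6 hundreds, 2 tens, 4 ones (place-value notation) → 4×1000 + 6×100 + 2×10 + 4 = 4624 (decimal)
Convert 4624 (decimal) → 4624 = 4×1000 + 6×100 + 2×10 + 4 → 四千六百二十四 (Chinese numeral)
四千六百二十四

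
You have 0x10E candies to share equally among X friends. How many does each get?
Convert 0x10E (hexadecimal) → 1×256 + 14 = 270 (decimal)
Convert X (Roman numeral) → 10 (decimal)
Compute 270 ÷ 10 = 27
27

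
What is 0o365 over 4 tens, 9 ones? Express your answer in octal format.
Convert 0o365 (octal) → 3×64 + 6×8 + 5 = 245 (decimal)
Convert 4 tens, 9 ones (place-value notation) → 4×10 + 9 = 49 (decimal)
Compute 245 ÷ 49 = 5
Convert 5 (decimal) → 0o5 (octal)
0o5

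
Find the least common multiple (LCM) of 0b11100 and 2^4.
Convert 0b11100 (binary) → 16 + 8 + 4 = 28 (decimal)
Convert 2^4 (power) → 16 (decimal)
Compute lcm(28, 16) = 112
112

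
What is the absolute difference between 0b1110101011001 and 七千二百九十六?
Convert 0b1110101011001 (binary) → 4096 + 2048 + 1024 + 256 + 64 + 16 + 8 + 1 = 7513 (decimal)
Convert 七千二百九十六 (Chinese numeral) → 7×1000 + 2×100 + 9×10 + 6 = 7296 (decimal)
Compute |7513 - 7296| = 217
217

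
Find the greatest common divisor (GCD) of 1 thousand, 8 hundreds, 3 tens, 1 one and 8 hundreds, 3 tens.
Convert 1 thousand, 8 hundreds, 3 tens, 1 one (place-value notation) → 1×1000 + 8×100 + 3×10 + 1 = 1831 (decimal)
Convert 8 hundreds, 3 tens (place-value notation) → 8×100 + 3×10 = 830 (decimal)
Compute gcd(1831, 830) = 1
1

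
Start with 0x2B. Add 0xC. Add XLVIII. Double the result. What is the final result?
Convert 0x2B (hexadecimal) → 2×16 + 11 = 43 (decimal)
Start: 43
Convert 0xC (hexadecimal) → 12 (decimal)
43 + 12 = 55
Convert XLVIII (Roman numeral) → 40 + 5 + 1 + 1 + 1 = 48 (decimal)
55 + 48 = 103
103 × 2 = 206
206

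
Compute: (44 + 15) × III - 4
Convert III (Roman numeral) → 1 + 1 + 1 = 3 (decimal)
Expression in decimal: (44 + 15) × 3 - 4
Parentheses first: 44 + 15 = 59
Multiply: 59 × 3 = 177
Subtract: 177 - 4 = 173
173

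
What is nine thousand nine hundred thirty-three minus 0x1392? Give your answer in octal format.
Convert nine thousand nine hundred thirty-three (English words) → 9×1000 + 9×100 + 33 = 9933 (decimal)
Convert 0x1392 (hexadecimal) → 1×4096 + 3×256 + 9×16 + 2 = 5010 (decimal)
Compute 9933 - 5010 = 4923
Convert 4923 (decimal) → 4923 = 1×4096 + 1×512 + 4×64 + 7×8 + 3 → 0o11473 (octal)
0o11473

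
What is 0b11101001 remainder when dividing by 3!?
Convert 0b11101001 (binary) → 128 + 64 + 32 + 8 + 1 = 233 (decimal)
Convert 3! (factorial) → 6 (decimal)
Compute 233 mod 6 = 5
5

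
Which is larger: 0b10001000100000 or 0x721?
Convert 0b10001000100000 (binary) → 8192 + 512 + 32 = 8736 (decimal)
Convert 0x721 (hexadecimal) → 7×256 + 2×16 + 1 = 1825 (decimal)
Compare 8736 vs 1825: larger = 8736
8736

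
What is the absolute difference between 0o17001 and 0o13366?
Convert 0o17001 (octal) → 1×4096 + 7×512 + 1 = 7681 (decimal)
Convert 0o13366 (octal) → 1×4096 + 3×512 + 3×64 + 6×8 + 6 = 5878 (decimal)
Compute |7681 - 5878| = 1803
1803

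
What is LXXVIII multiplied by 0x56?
Convert LXXVIII (Roman numeral) → 50 + 10 + 10 + 5 + 1 + 1 + 1 = 78 (decimal)
Convert 0x56 (hexadecimal) → 5×16 + 6 = 86 (decimal)
Compute 78 × 86 = 6708
6708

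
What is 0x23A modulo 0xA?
Convert 0x23A (hexadecimal) → 2×256 + 3×16 + 10 = 570 (decimal)
Convert 0xA (hexadecimal) → 10 (decimal)
Compute 570 mod 10 = 0
0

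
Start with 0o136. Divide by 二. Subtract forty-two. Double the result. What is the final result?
Convert 0o136 (octal) → 1×64 + 3×8 + 6 = 94 (decimal)
Start: 94
Convert 二 (Chinese numeral) → 2 (decimal)
94 ÷ 2 = 47
Convert forty-two (English words) → 42 (decimal)
47 - 42 = 5
5 × 2 = 10
10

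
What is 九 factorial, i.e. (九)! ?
Convert 九 (Chinese numeral) → 9 (decimal)
Compute 9! = 362880
362880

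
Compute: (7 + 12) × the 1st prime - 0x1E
Convert the 1st prime (prime index) → 2 (decimal)
Convert 0x1E (hexadecimal) → 1×16 + 14 = 30 (decimal)
Expression in decimal: (7 + 12) × 2 - 30
Parentheses first: 7 + 12 = 19
Multiply: 19 × 2 = 38
Subtract: 38 - 30 = 8
8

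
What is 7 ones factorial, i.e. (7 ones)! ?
Convert 7 ones (place-value notation) → 7 (decimal)
Compute 7! = 5040
5040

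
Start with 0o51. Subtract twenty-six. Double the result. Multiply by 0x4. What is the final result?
Convert 0o51 (octal) → 5×8 + 1 = 41 (decimal)
Start: 41
Convert twenty-six (English words) → 26 (decimal)
41 - 26 = 15
15 × 2 = 30
Convert 0x4 (hexadecimal) → 4 (decimal)
30 × 4 = 120
120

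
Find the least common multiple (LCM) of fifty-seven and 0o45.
Convert fifty-seven (English words) → 57 (decimal)
Convert 0o45 (octal) → 4×8 + 5 = 37 (decimal)
Compute lcm(57, 37) = 2109
2109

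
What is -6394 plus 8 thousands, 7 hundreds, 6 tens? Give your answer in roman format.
Convert 8 thousands, 7 hundreds, 6 tens (place-value notation) → 8×1000 + 7×100 + 6×10 = 8760 (decimal)
Compute -6394 + 8760 = 2366
Convert 2366 (decimal) → 2366 = 1000 + 1000 + 100 + 100 + 100 + 50 + 10 + 5 + 1 → MMCCCLXVI (Roman numeral)
MMCCCLXVI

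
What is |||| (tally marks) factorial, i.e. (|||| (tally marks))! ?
Convert |||| (tally marks) → 4 (decimal)
Compute 4! = 24
24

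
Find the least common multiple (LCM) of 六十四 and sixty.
Convert 六十四 (Chinese numeral) → 6×10 + 4 = 64 (decimal)
Convert sixty (English words) → 60 (decimal)
Compute lcm(64, 60) = 960
960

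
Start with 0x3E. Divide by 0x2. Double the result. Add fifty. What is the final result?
Convert 0x3E (hexadecimal) → 3×16 + 14 = 62 (decimal)
Start: 62
Convert 0x2 (hexadecimal) → 2 (decimal)
62 ÷ 2 = 31
31 × 2 = 62
Convert fifty (English words) → 50 (decimal)
62 + 50 = 112
112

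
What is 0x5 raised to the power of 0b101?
Convert 0x5 (hexadecimal) → 5 (decimal)
Convert 0b101 (binary) → 4 + 1 = 5 (decimal)
Compute 5 ^ 5 = 3125
3125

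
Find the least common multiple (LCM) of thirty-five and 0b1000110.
Convert thirty-five (English words) → 35 (decimal)
Convert 0b1000110 (binary) → 64 + 4 + 2 = 70 (decimal)
Compute lcm(35, 70) = 70
70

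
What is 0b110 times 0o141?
Convert 0b110 (binary) → 4 + 2 = 6 (decimal)
Convert 0o141 (octal) → 1×64 + 4×8 + 1 = 97 (decimal)
Compute 6 × 97 = 582
582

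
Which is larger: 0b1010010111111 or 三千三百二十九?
Convert 0b1010010111111 (binary) → 4096 + 1024 + 128 + 32 + 16 + 8 + 4 + 2 + 1 = 5311 (decimal)
Convert 三千三百二十九 (Chinese numeral) → 3×1000 + 3×100 + 2×10 + 9 = 3329 (decimal)
Compare 5311 vs 3329: larger = 5311
5311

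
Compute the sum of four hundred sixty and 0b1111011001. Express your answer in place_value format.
Convert four hundred sixty (English words) → 4×100 + 60 = 460 (decimal)
Convert 0b1111011001 (binary) → 512 + 256 + 128 + 64 + 16 + 8 + 1 = 985 (decimal)
Compute 460 + 985 = 1445
Convert 1445 (decimal) → 1445 = 1×1000 + 4×100 + 4×10 + 5 → 1 thousand, 4 hundreds, 4 tens, 5 ones (place-value notation)
1 thousand, 4 hundreds, 4 tens, 5 ones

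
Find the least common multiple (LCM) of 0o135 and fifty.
Convert 0o135 (octal) → 1×64 + 3×8 + 5 = 93 (decimal)
Convert fifty (English words) → 50 (decimal)
Compute lcm(93, 50) = 4650
4650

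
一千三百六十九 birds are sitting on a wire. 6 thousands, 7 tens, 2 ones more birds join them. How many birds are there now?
Convert 一千三百六十九 (Chinese numeral) → 1×1000 + 3×100 + 6×10 + 9 = 1369 (decimal)
Convert 6 thousands, 7 tens, 2 ones (place-value notation) → 6×1000 + 7×10 + 2 = 6072 (decimal)
Compute 1369 + 6072 = 7441
7441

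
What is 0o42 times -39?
Convert 0o42 (octal) → 4×8 + 2 = 34 (decimal)
Compute 34 × -39 = -1326
-1326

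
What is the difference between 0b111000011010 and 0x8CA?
Convert 0b111000011010 (binary) → 2048 + 1024 + 512 + 16 + 8 + 2 = 3610 (decimal)
Convert 0x8CA (hexadecimal) → 8×256 + 12×16 + 10 = 2250 (decimal)
Difference: |3610 - 2250| = 1360
1360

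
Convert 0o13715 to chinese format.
Convert 0o13715 (octal) → 1×4096 + 3×512 + 7×64 + 1×8 + 5 = 6093 (decimal)
Convert 6093 (decimal) → 6093 = 6×1000 + 9×10 + 3 → 六千零九十三 (Chinese numeral)
六千零九十三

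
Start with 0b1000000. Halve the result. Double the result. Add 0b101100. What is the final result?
Convert 0b1000000 (binary) → 64 (decimal)
Start: 64
64 ÷ 2 = 32
32 × 2 = 64
Convert 0b101100 (binary) → 32 + 8 + 4 = 44 (decimal)
64 + 44 = 108
108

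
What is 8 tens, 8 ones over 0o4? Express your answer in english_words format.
Convert 8 tens, 8 ones (place-value notation) → 8×10 + 8 = 88 (decimal)
Convert 0o4 (octal) → 4 (decimal)
Compute 88 ÷ 4 = 22
Convert 22 (decimal) → twenty-two (English words)
twenty-two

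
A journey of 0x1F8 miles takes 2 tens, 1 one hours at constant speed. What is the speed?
Convert 0x1F8 (hexadecimal) → 1×256 + 15×16 + 8 = 504 (decimal)
Convert 2 tens, 1 one (place-value notation) → 2×10 + 1 = 21 (decimal)
Compute 504 ÷ 21 = 24
24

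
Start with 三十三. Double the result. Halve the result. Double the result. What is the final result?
Convert 三十三 (Chinese numeral) → 3×10 + 3 = 33 (decimal)
Start: 33
33 × 2 = 66
66 ÷ 2 = 33
33 × 2 = 66
66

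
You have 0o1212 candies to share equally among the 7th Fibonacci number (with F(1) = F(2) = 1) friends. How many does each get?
Convert 0o1212 (octal) → 1×512 + 2×64 + 1×8 + 2 = 650 (decimal)
Convert the 7th Fibonacci number (with F(1) = F(2) = 1) (Fibonacci index) → 1, 1, 2, 3, 5, 8, 13 → 13 (decimal)
Compute 650 ÷ 13 = 50
50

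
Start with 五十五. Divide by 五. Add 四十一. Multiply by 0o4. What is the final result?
Convert 五十五 (Chinese numeral) → 5×10 + 5 = 55 (decimal)
Start: 55
Convert 五 (Chinese numeral) → 5 (decimal)
55 ÷ 5 = 11
Convert 四十一 (Chinese numeral) → 4×10 + 1 = 41 (decimal)
11 + 41 = 52
Convert 0o4 (octal) → 4 (decimal)
52 × 4 = 208
208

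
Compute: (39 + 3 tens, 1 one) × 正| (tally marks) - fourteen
Convert 3 tens, 1 one (place-value notation) → 3×10 + 1 = 31 (decimal)
Convert 正| (tally marks) → 5 + 1 = 6 (decimal)
Convert fourteen (English words) → 14 (decimal)
Expression in decimal: (39 + 31) × 6 - 14
Parentheses first: 39 + 31 = 70
Multiply: 70 × 6 = 420
Subtract: 420 - 14 = 406
406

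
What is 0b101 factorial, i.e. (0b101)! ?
Convert 0b101 (binary) → 4 + 1 = 5 (decimal)
Compute 5! = 120
120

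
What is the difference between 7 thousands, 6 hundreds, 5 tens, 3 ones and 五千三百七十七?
Convert 7 thousands, 6 hundreds, 5 tens, 3 ones (place-value notation) → 7×1000 + 6×100 + 5×10 + 3 = 7653 (decimal)
Convert 五千三百七十七 (Chinese numeral) → 5×1000 + 3×100 + 7×10 + 7 = 5377 (decimal)
Difference: |7653 - 5377| = 2276
2276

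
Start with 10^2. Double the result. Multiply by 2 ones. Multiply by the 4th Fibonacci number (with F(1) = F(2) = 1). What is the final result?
Convert 10^2 (power) → 100 (decimal)
Start: 100
100 × 2 = 200
Convert 2 ones (place-value notation) → 2 (decimal)
200 × 2 = 400
Convert the 4th Fibonacci number (with F(1) = F(2) = 1) (Fibonacci index) → 1, 1, 2, 3 → 3 (decimal)
400 × 3 = 1200
1200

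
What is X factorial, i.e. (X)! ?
Convert X (Roman numeral) → 10 (decimal)
Compute 10! = 3628800
3628800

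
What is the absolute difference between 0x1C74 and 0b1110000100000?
Convert 0x1C74 (hexadecimal) → 1×4096 + 12×256 + 7×16 + 4 = 7284 (decimal)
Convert 0b1110000100000 (binary) → 4096 + 2048 + 1024 + 32 = 7200 (decimal)
Compute |7284 - 7200| = 84
84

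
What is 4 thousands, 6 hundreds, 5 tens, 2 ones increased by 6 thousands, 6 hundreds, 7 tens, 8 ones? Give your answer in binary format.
Convert 4 thousands, 6 hundreds, 5 tens, 2 ones (place-value notation) → 4×1000 + 6×100 + 5×10 + 2 = 4652 (decimal)
Convert 6 thousands, 6 hundreds, 7 tens, 8 ones (place-value notation) → 6×1000 + 6×100 + 7×10 + 8 = 6678 (decimal)
Compute 4652 + 6678 = 11330
Convert 11330 (decimal) → 11330 = 8192 + 2048 + 1024 + 64 + 2 → 0b10110001000010 (binary)
0b10110001000010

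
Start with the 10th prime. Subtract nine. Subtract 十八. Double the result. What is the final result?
Convert the 10th prime (prime index) → 29 (decimal)
Start: 29
Convert nine (English words) → 9 (decimal)
29 - 9 = 20
Convert 十八 (Chinese numeral) → 1×10 + 8 = 18 (decimal)
20 - 18 = 2
2 × 2 = 4
4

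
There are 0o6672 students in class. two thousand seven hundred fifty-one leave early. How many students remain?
Convert 0o6672 (octal) → 6×512 + 6×64 + 7×8 + 2 = 3514 (decimal)
Convert two thousand seven hundred fifty-one (English words) → 2×1000 + 7×100 + 51 = 2751 (decimal)
Compute 3514 - 2751 = 763
763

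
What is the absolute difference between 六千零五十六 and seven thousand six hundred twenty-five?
Convert 六千零五十六 (Chinese numeral) → 6×1000 + 5×10 + 6 = 6056 (decimal)
Convert seven thousand six hundred twenty-five (English words) → 7×1000 + 6×100 + 25 = 7625 (decimal)
Compute |6056 - 7625| = 1569
1569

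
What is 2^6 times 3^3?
Convert 2^6 (power) → 64 (decimal)
Convert 3^3 (power) → 27 (decimal)
Compute 64 × 27 = 1728
1728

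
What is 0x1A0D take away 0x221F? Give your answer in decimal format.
Convert 0x1A0D (hexadecimal) → 1×4096 + 10×256 + 13 = 6669 (decimal)
Convert 0x221F (hexadecimal) → 2×4096 + 2×256 + 1×16 + 15 = 8735 (decimal)
Compute 6669 - 8735 = -2066
-2066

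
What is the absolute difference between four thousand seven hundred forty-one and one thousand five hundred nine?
Convert four thousand seven hundred forty-one (English words) → 4×1000 + 7×100 + 41 = 4741 (decimal)
Convert one thousand five hundred nine (English words) → 1×1000 + 5×100 + 9 = 1509 (decimal)
Compute |4741 - 1509| = 3232
3232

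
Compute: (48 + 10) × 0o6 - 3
Convert 0o6 (octal) → 6 (decimal)
Expression in decimal: (48 + 10) × 6 - 3
Parentheses first: 48 + 10 = 58
Multiply: 58 × 6 = 348
Subtract: 348 - 3 = 345
345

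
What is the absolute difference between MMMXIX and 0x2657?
Convert MMMXIX (Roman numeral) → 1000 + 1000 + 1000 + 10 + 9 = 3019 (decimal)
Convert 0x2657 (hexadecimal) → 2×4096 + 6×256 + 5×16 + 7 = 9815 (decimal)
Compute |3019 - 9815| = 6796
6796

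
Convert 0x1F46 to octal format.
Convert 0x1F46 (hexadecimal) → 1×4096 + 15×256 + 4×16 + 6 = 8006 (decimal)
Convert 8006 (decimal) → 8006 = 1×4096 + 7×512 + 5×64 + 6 → 0o17506 (octal)
0o17506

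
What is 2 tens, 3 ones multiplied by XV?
Convert 2 tens, 3 ones (place-value notation) → 2×10 + 3 = 23 (decimal)
Convert XV (Roman numeral) → 10 + 5 = 15 (decimal)
Compute 23 × 15 = 345
345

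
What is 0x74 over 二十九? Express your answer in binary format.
Convert 0x74 (hexadecimal) → 7×16 + 4 = 116 (decimal)
Convert 二十九 (Chinese numeral) → 2×10 + 9 = 29 (decimal)
Compute 116 ÷ 29 = 4
Convert 4 (decimal) → 0b100 (binary)
0b100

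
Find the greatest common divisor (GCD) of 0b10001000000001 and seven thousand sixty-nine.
Convert 0b10001000000001 (binary) → 8192 + 512 + 1 = 8705 (decimal)
Convert seven thousand sixty-nine (English words) → 7×1000 + 69 = 7069 (decimal)
Compute gcd(8705, 7069) = 1
1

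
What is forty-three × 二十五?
Convert forty-three (English words) → 43 (decimal)
Convert 二十五 (Chinese numeral) → 2×10 + 5 = 25 (decimal)
Compute 43 × 25 = 1075
1075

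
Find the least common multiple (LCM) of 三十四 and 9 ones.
Convert 三十四 (Chinese numeral) → 3×10 + 4 = 34 (decimal)
Convert 9 ones (place-value notation) → 9 (decimal)
Compute lcm(34, 9) = 306
306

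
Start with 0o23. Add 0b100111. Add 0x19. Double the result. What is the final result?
Convert 0o23 (octal) → 2×8 + 3 = 19 (decimal)
Start: 19
Convert 0b100111 (binary) → 32 + 4 + 2 + 1 = 39 (decimal)
19 + 39 = 58
Convert 0x19 (hexadecimal) → 1×16 + 9 = 25 (decimal)
58 + 25 = 83
83 × 2 = 166
166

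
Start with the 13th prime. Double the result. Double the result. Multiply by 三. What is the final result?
Convert the 13th prime (prime index) → 41 (decimal)
Start: 41
41 × 2 = 82
82 × 2 = 164
Convert 三 (Chinese numeral) → 3 (decimal)
164 × 3 = 492
492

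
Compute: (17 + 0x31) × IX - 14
Convert 0x31 (hexadecimal) → 3×16 + 1 = 49 (decimal)
Convert IX (Roman numeral) → 9 (decimal)
Expression in decimal: (17 + 49) × 9 - 14
Parentheses first: 17 + 49 = 66
Multiply: 66 × 9 = 594
Subtract: 594 - 14 = 580
580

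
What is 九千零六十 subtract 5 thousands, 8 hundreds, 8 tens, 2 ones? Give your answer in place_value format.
Convert 九千零六十 (Chinese numeral) → 9×1000 + 6×10 = 9060 (decimal)
Convert 5 thousands, 8 hundreds, 8 tens, 2 ones (place-value notation) → 5×1000 + 8×100 + 8×10 + 2 = 5882 (decimal)
Compute 9060 - 5882 = 3178
Convert 3178 (decimal) → 3178 = 3×1000 + 1×100 + 7×10 + 8 → 3 thousands, 1 hundred, 7 tens, 8 ones (place-value notation)
3 thousands, 1 hundred, 7 tens, 8 ones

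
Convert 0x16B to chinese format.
Convert 0x16B (hexadecimal) → 1×256 + 6×16 + 11 = 363 (decimal)
Convert 363 (decimal) → 363 = 3×100 + 6×10 + 3 → 三百六十三 (Chinese numeral)
三百六十三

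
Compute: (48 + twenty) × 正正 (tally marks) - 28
Convert twenty (English words) → 20 (decimal)
Convert 正正 (tally marks) → 5 + 5 = 10 (decimal)
Expression in decimal: (48 + 20) × 10 - 28
Parentheses first: 48 + 20 = 68
Multiply: 68 × 10 = 680
Subtract: 680 - 28 = 652
652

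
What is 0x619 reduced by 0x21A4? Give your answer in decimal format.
Convert 0x619 (hexadecimal) → 6×256 + 1×16 + 9 = 1561 (decimal)
Convert 0x21A4 (hexadecimal) → 2×4096 + 1×256 + 10×16 + 4 = 8612 (decimal)
Compute 1561 - 8612 = -7051
-7051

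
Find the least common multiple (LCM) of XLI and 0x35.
Convert XLI (Roman numeral) → 40 + 1 = 41 (decimal)
Convert 0x35 (hexadecimal) → 3×16 + 5 = 53 (decimal)
Compute lcm(41, 53) = 2173
2173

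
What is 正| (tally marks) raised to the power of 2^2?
Convert 正| (tally marks) → 5 + 1 = 6 (decimal)
Convert 2^2 (power) → 4 (decimal)
Compute 6 ^ 4 = 1296
1296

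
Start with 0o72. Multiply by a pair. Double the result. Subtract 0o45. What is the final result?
Convert 0o72 (octal) → 7×8 + 2 = 58 (decimal)
Start: 58
Convert a pair (colloquial) → 2 (decimal)
58 × 2 = 116
116 × 2 = 232
Convert 0o45 (octal) → 4×8 + 5 = 37 (decimal)
232 - 37 = 195
195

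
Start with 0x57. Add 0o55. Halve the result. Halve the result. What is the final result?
Convert 0x57 (hexadecimal) → 5×16 + 7 = 87 (decimal)
Start: 87
Convert 0o55 (octal) → 5×8 + 5 = 45 (decimal)
87 + 45 = 132
132 ÷ 2 = 66
66 ÷ 2 = 33
33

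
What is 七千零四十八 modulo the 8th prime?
Convert 七千零四十八 (Chinese numeral) → 7×1000 + 4×10 + 8 = 7048 (decimal)
Convert the 8th prime (prime index) → 19 (decimal)
Compute 7048 mod 19 = 18
18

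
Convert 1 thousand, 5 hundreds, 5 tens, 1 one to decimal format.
Convert 1 thousand, 5 hundreds, 5 tens, 1 one (place-value notation) → 1×1000 + 5×100 + 5×10 + 1 = 1551 (decimal)
1551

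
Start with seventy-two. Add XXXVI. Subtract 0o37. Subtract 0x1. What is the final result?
Convert seventy-two (English words) → 72 (decimal)
Start: 72
Convert XXXVI (Roman numeral) → 10 + 10 + 10 + 5 + 1 = 36 (decimal)
72 + 36 = 108
Convert 0o37 (octal) → 3×8 + 7 = 31 (decimal)
108 - 31 = 77
Convert 0x1 (hexadecimal) → 1 (decimal)
77 - 1 = 76
76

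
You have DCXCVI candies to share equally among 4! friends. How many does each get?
Convert DCXCVI (Roman numeral) → 500 + 100 + 90 + 5 + 1 = 696 (decimal)
Convert 4! (factorial) → 24 (decimal)
Compute 696 ÷ 24 = 29
29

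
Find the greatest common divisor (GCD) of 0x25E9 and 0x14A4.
Convert 0x25E9 (hexadecimal) → 2×4096 + 5×256 + 14×16 + 9 = 9705 (decimal)
Convert 0x14A4 (hexadecimal) → 1×4096 + 4×256 + 10×16 + 4 = 5284 (decimal)
Compute gcd(9705, 5284) = 1
1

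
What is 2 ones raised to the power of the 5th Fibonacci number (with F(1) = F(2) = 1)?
Convert 2 ones (place-value notation) → 2 (decimal)
Convert the 5th Fibonacci number (with F(1) = F(2) = 1) (Fibonacci index) → 1, 1, 2, 3, 5 → 5 (decimal)
Compute 2 ^ 5 = 32
32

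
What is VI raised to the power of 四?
Convert VI (Roman numeral) → 5 + 1 = 6 (decimal)
Convert 四 (Chinese numeral) → 4 (decimal)
Compute 6 ^ 4 = 1296
1296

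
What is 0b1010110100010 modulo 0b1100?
Convert 0b1010110100010 (binary) → 4096 + 1024 + 256 + 128 + 32 + 2 = 5538 (decimal)
Convert 0b1100 (binary) → 8 + 4 = 12 (decimal)
Compute 5538 mod 12 = 6
6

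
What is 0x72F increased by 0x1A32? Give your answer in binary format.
Convert 0x72F (hexadecimal) → 7×256 + 2×16 + 15 = 1839 (decimal)
Convert 0x1A32 (hexadecimal) → 1×4096 + 10×256 + 3×16 + 2 = 6706 (decimal)
Compute 1839 + 6706 = 8545
Convert 8545 (decimal) → 8545 = 8192 + 256 + 64 + 32 + 1 → 0b10000101100001 (binary)
0b10000101100001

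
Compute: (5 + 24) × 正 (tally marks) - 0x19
Convert 正 (tally marks) → 5 (decimal)
Convert 0x19 (hexadecimal) → 1×16 + 9 = 25 (decimal)
Expression in decimal: (5 + 24) × 5 - 25
Parentheses first: 5 + 24 = 29
Multiply: 29 × 5 = 145
Subtract: 145 - 25 = 120
120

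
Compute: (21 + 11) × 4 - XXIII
Convert XXIII (Roman numeral) → 10 + 10 + 1 + 1 + 1 = 23 (decimal)
Expression in decimal: (21 + 11) × 4 - 23
Parentheses first: 21 + 11 = 32
Multiply: 32 × 4 = 128
Subtract: 128 - 23 = 105
105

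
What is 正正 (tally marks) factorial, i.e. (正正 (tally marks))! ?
Convert 正正 (tally marks) → 5 + 5 = 10 (decimal)
Compute 10! = 3628800
3628800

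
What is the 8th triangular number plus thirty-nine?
The 8th triangular number = 8×9/2 = 36
Convert thirty-nine (English words) → 39 (decimal)
Compute 36 + 39 = 75
75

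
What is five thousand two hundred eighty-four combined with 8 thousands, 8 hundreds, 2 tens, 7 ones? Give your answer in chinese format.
Convert five thousand two hundred eighty-four (English words) → 5×1000 + 2×100 + 84 = 5284 (decimal)
Convert 8 thousands, 8 hundreds, 2 tens, 7 ones (place-value notation) → 8×1000 + 8×100 + 2×10 + 7 = 8827 (decimal)
Compute 5284 + 8827 = 14111
Convert 14111 (decimal) → 14111 = 1×10000 + 4×1000 + 1×100 + 1×10 + 1 → 一万四千一百一十一 (Chinese numeral)
一万四千一百一十一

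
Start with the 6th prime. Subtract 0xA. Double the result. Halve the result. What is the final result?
Convert the 6th prime (prime index) → 13 (decimal)
Start: 13
Convert 0xA (hexadecimal) → 10 (decimal)
13 - 10 = 3
3 × 2 = 6
6 ÷ 2 = 3
3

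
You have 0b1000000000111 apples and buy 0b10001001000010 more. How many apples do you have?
Convert 0b1000000000111 (binary) → 4096 + 4 + 2 + 1 = 4103 (decimal)
Convert 0b10001001000010 (binary) → 8192 + 512 + 64 + 2 = 8770 (decimal)
Compute 4103 + 8770 = 12873
12873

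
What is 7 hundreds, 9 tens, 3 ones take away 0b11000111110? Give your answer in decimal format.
Convert 7 hundreds, 9 tens, 3 ones (place-value notation) → 7×100 + 9×10 + 3 = 793 (decimal)
Convert 0b11000111110 (binary) → 1024 + 512 + 32 + 16 + 8 + 4 + 2 = 1598 (decimal)
Compute 793 - 1598 = -805
-805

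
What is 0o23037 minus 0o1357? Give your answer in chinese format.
Convert 0o23037 (octal) → 2×4096 + 3×512 + 3×8 + 7 = 9759 (decimal)
Convert 0o1357 (octal) → 1×512 + 3×64 + 5×8 + 7 = 751 (decimal)
Compute 9759 - 751 = 9008
Convert 9008 (decimal) → 9008 = 9×1000 + 8 → 九千零八 (Chinese numeral)
九千零八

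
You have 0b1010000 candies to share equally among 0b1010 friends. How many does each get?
Convert 0b1010000 (binary) → 64 + 16 = 80 (decimal)
Convert 0b1010 (binary) → 8 + 2 = 10 (decimal)
Compute 80 ÷ 10 = 8
8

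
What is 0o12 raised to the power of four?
Convert 0o12 (octal) → 1×8 + 2 = 10 (decimal)
Convert four (English words) → 4 (decimal)
Compute 10 ^ 4 = 10000
10000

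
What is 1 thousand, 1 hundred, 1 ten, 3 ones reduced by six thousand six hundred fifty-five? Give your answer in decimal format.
Convert 1 thousand, 1 hundred, 1 ten, 3 ones (place-value notation) → 1×1000 + 1×100 + 1×10 + 3 = 1113 (decimal)
Convert six thousand six hundred fifty-five (English words) → 6×1000 + 6×100 + 55 = 6655 (decimal)
Compute 1113 - 6655 = -5542
-5542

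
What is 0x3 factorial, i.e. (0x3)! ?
Convert 0x3 (hexadecimal) → 3 (decimal)
Compute 3! = 6
6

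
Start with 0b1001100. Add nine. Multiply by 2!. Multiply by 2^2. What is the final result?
Convert 0b1001100 (binary) → 64 + 8 + 4 = 76 (decimal)
Start: 76
Convert nine (English words) → 9 (decimal)
76 + 9 = 85
Convert 2! (factorial) → 2 (decimal)
85 × 2 = 170
Convert 2^2 (power) → 4 (decimal)
170 × 4 = 680
680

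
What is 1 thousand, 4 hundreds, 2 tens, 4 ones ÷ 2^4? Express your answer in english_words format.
Convert 1 thousand, 4 hundreds, 2 tens, 4 ones (place-value notation) → 1×1000 + 4×100 + 2×10 + 4 = 1424 (decimal)
Convert 2^4 (power) → 16 (decimal)
Compute 1424 ÷ 16 = 89
Convert 89 (decimal) → eighty-nine (English words)
eighty-nine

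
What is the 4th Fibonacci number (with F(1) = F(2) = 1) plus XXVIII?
The 4th Fibonacci number (with F(1) = F(2) = 1): 1, 1, 2, 3 → 3
Convert XXVIII (Roman numeral) → 10 + 10 + 5 + 1 + 1 + 1 = 28 (decimal)
Compute 3 + 28 = 31
31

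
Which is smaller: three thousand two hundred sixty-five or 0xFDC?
Convert three thousand two hundred sixty-five (English words) → 3×1000 + 2×100 + 65 = 3265 (decimal)
Convert 0xFDC (hexadecimal) → 15×256 + 13×16 + 12 = 4060 (decimal)
Compare 3265 vs 4060: smaller = 3265
3265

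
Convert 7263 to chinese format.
Convert 7263 (decimal) → 7263 = 7×1000 + 2×100 + 6×10 + 3 → 七千二百六十三 (Chinese numeral)
七千二百六十三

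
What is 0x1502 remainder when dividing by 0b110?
Convert 0x1502 (hexadecimal) → 1×4096 + 5×256 + 2 = 5378 (decimal)
Convert 0b110 (binary) → 4 + 2 = 6 (decimal)
Compute 5378 mod 6 = 2
2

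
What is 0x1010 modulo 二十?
Convert 0x1010 (hexadecimal) → 1×4096 + 1×16 = 4112 (decimal)
Convert 二十 (Chinese numeral) → 2×10 = 20 (decimal)
Compute 4112 mod 20 = 12
12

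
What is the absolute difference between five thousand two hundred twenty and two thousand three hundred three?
Convert five thousand two hundred twenty (English words) → 5×1000 + 2×100 + 20 = 5220 (decimal)
Convert two thousand three hundred three (English words) → 2×1000 + 3×100 + 3 = 2303 (decimal)
Compute |5220 - 2303| = 2917
2917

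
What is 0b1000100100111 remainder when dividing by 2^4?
Convert 0b1000100100111 (binary) → 4096 + 256 + 32 + 4 + 2 + 1 = 4391 (decimal)
Convert 2^4 (power) → 16 (decimal)
Compute 4391 mod 16 = 7
7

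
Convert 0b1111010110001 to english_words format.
Convert 0b1111010110001 (binary) → 4096 + 2048 + 1024 + 512 + 128 + 32 + 16 + 1 = 7857 (decimal)
Convert 7857 (decimal) → 7857 = 7×1000 + 8×100 + 57 → seven thousand eight hundred fifty-seven (English words)
seven thousand eight hundred fifty-seven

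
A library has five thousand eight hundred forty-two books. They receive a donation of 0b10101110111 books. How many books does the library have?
Convert five thousand eight hundred forty-two (English words) → 5×1000 + 8×100 + 42 = 5842 (decimal)
Convert 0b10101110111 (binary) → 1024 + 256 + 64 + 32 + 16 + 4 + 2 + 1 = 1399 (decimal)
Compute 5842 + 1399 = 7241
7241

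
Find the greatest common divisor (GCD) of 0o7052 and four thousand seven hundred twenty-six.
Convert 0o7052 (octal) → 7×512 + 5×8 + 2 = 3626 (decimal)
Convert four thousand seven hundred twenty-six (English words) → 4×1000 + 7×100 + 26 = 4726 (decimal)
Compute gcd(3626, 4726) = 2
2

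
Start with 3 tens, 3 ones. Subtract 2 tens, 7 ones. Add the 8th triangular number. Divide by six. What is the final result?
Convert 3 tens, 3 ones (place-value notation) → 3×10 + 3 = 33 (decimal)
Start: 33
Convert 2 tens, 7 ones (place-value notation) → 2×10 + 7 = 27 (decimal)
33 - 27 = 6
Convert the 8th triangular number (triangular index) → 8×9/2 = 36 (decimal)
6 + 36 = 42
Convert six (English words) → 6 (decimal)
42 ÷ 6 = 7
7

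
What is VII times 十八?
Convert VII (Roman numeral) → 5 + 1 + 1 = 7 (decimal)
Convert 十八 (Chinese numeral) → 1×10 + 8 = 18 (decimal)
Compute 7 × 18 = 126
126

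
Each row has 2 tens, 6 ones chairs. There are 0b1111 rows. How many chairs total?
Convert 2 tens, 6 ones (place-value notation) → 2×10 + 6 = 26 (decimal)
Convert 0b1111 (binary) → 8 + 4 + 2 + 1 = 15 (decimal)
Compute 26 × 15 = 390
390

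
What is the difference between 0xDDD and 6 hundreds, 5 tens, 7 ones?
Convert 0xDDD (hexadecimal) → 13×256 + 13×16 + 13 = 3549 (decimal)
Convert 6 hundreds, 5 tens, 7 ones (place-value notation) → 6×100 + 5×10 + 7 = 657 (decimal)
Difference: |3549 - 657| = 2892
2892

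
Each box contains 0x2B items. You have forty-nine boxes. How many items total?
Convert 0x2B (hexadecimal) → 2×16 + 11 = 43 (decimal)
Convert forty-nine (English words) → 49 (decimal)
Compute 43 × 49 = 2107
2107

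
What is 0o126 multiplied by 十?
Convert 0o126 (octal) → 1×64 + 2×8 + 6 = 86 (decimal)
Convert 十 (Chinese numeral) → 1×10 = 10 (decimal)
Compute 86 × 10 = 860
860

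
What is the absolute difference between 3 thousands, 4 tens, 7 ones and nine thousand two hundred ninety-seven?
Convert 3 thousands, 4 tens, 7 ones (place-value notation) → 3×1000 + 4×10 + 7 = 3047 (decimal)
Convert nine thousand two hundred ninety-seven (English words) → 9×1000 + 2×100 + 97 = 9297 (decimal)
Compute |3047 - 9297| = 6250
6250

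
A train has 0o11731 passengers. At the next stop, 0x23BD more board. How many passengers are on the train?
Convert 0o11731 (octal) → 1×4096 + 1×512 + 7×64 + 3×8 + 1 = 5081 (decimal)
Convert 0x23BD (hexadecimal) → 2×4096 + 3×256 + 11×16 + 13 = 9149 (decimal)
Compute 5081 + 9149 = 14230
14230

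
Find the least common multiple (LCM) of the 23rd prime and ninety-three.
Convert the 23rd prime (prime index) → 83 (decimal)
Convert ninety-three (English words) → 93 (decimal)
Compute lcm(83, 93) = 7719
7719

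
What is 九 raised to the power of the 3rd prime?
Convert 九 (Chinese numeral) → 9 (decimal)
Convert the 3rd prime (prime index) → 5 (decimal)
Compute 9 ^ 5 = 59049
59049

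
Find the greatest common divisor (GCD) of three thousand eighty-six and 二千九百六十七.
Convert three thousand eighty-six (English words) → 3×1000 + 86 = 3086 (decimal)
Convert 二千九百六十七 (Chinese numeral) → 2×1000 + 9×100 + 6×10 + 7 = 2967 (decimal)
Compute gcd(3086, 2967) = 1
1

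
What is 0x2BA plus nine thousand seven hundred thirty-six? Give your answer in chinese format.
Convert 0x2BA (hexadecimal) → 2×256 + 11×16 + 10 = 698 (decimal)
Convert nine thousand seven hundred thirty-six (English words) → 9×1000 + 7×100 + 36 = 9736 (decimal)
Compute 698 + 9736 = 10434
Convert 10434 (decimal) → 10434 = 1×10000 + 4×100 + 3×10 + 4 → 一万零四百三十四 (Chinese numeral)
一万零四百三十四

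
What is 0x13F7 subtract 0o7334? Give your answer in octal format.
Convert 0x13F7 (hexadecimal) → 1×4096 + 3×256 + 15×16 + 7 = 5111 (decimal)
Convert 0o7334 (octal) → 7×512 + 3×64 + 3×8 + 4 = 3804 (decimal)
Compute 5111 - 3804 = 1307
Convert 1307 (decimal) → 1307 = 2×512 + 4×64 + 3×8 + 3 → 0o2433 (octal)
0o2433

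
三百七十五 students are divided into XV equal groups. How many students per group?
Convert 三百七十五 (Chinese numeral) → 3×100 + 7×10 + 5 = 375 (decimal)
Convert XV (Roman numeral) → 10 + 5 = 15 (decimal)
Compute 375 ÷ 15 = 25
25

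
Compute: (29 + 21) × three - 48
Convert three (English words) → 3 (decimal)
Expression in decimal: (29 + 21) × 3 - 48
Parentheses first: 29 + 21 = 50
Multiply: 50 × 3 = 150
Subtract: 150 - 48 = 102
102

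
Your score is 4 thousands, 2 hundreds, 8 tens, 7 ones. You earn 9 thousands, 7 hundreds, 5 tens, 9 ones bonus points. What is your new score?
Convert 4 thousands, 2 hundreds, 8 tens, 7 ones (place-value notation) → 4×1000 + 2×100 + 8×10 + 7 = 4287 (decimal)
Convert 9 thousands, 7 hundreds, 5 tens, 9 ones (place-value notation) → 9×1000 + 7×100 + 5×10 + 9 = 9759 (decimal)
Compute 4287 + 9759 = 14046
14046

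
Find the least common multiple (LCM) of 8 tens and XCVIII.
Convert 8 tens (place-value notation) → 8×10 = 80 (decimal)
Convert XCVIII (Roman numeral) → 90 + 5 + 1 + 1 + 1 = 98 (decimal)
Compute lcm(80, 98) = 3920
3920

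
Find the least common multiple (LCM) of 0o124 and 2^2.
Convert 0o124 (octal) → 1×64 + 2×8 + 4 = 84 (decimal)
Convert 2^2 (power) → 4 (decimal)
Compute lcm(84, 4) = 84
84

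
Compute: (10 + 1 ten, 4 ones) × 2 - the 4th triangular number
Convert 1 ten, 4 ones (place-value notation) → 1×10 + 4 = 14 (decimal)
Convert the 4th triangular number (triangular index) → 4×5/2 = 10 (decimal)
Expression in decimal: (10 + 14) × 2 - 10
Parentheses first: 10 + 14 = 24
Multiply: 24 × 2 = 48
Subtract: 48 - 10 = 38
38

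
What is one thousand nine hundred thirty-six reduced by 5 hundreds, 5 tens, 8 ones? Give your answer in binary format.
Convert one thousand nine hundred thirty-six (English words) → 1×1000 + 9×100 + 36 = 1936 (decimal)
Convert 5 hundreds, 5 tens, 8 ones (place-value notation) → 5×100 + 5×10 + 8 = 558 (decimal)
Compute 1936 - 558 = 1378
Convert 1378 (decimal) → 1378 = 1024 + 256 + 64 + 32 + 2 → 0b10101100010 (binary)
0b10101100010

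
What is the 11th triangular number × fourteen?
Convert the 11th triangular number (triangular index) → 11×12/2 = 66 (decimal)
Convert fourteen (English words) → 14 (decimal)
Compute 66 × 14 = 924
924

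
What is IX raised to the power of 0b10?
Convert IX (Roman numeral) → 9 (decimal)
Convert 0b10 (binary) → 2 (decimal)
Compute 9 ^ 2 = 81
81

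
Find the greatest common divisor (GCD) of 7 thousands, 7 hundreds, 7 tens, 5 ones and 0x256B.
Convert 7 thousands, 7 hundreds, 7 tens, 5 ones (place-value notation) → 7×1000 + 7×100 + 7×10 + 5 = 7775 (decimal)
Convert 0x256B (hexadecimal) → 2×4096 + 5×256 + 6×16 + 11 = 9579 (decimal)
Compute gcd(7775, 9579) = 1
1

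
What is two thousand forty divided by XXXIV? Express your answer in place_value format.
Convert two thousand forty (English words) → 2×1000 + 40 = 2040 (decimal)
Convert XXXIV (Roman numeral) → 10 + 10 + 10 + 4 = 34 (decimal)
Compute 2040 ÷ 34 = 60
Convert 60 (decimal) → 60 = 6×10 → 6 tens (place-value notation)
6 tens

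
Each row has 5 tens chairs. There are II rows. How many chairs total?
Convert 5 tens (place-value notation) → 5×10 = 50 (decimal)
Convert II (Roman numeral) → 1 + 1 = 2 (decimal)
Compute 50 × 2 = 100
100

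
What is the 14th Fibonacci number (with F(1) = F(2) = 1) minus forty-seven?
The 14th Fibonacci number (with F(1) = F(2) = 1): 1, 1, 2, 3, 5, 8, 13, 21, 34, 55, 89, 144, 233, 377 → 377
Convert forty-seven (English words) → 47 (decimal)
Compute 377 - 47 = 330
330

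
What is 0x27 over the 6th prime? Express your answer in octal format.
Convert 0x27 (hexadecimal) → 2×16 + 7 = 39 (decimal)
Convert the 6th prime (prime index) → 13 (decimal)
Compute 39 ÷ 13 = 3
Convert 3 (decimal) → 0o3 (octal)
0o3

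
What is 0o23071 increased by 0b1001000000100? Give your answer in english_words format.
Convert 0o23071 (octal) → 2×4096 + 3×512 + 7×8 + 1 = 9785 (decimal)
Convert 0b1001000000100 (binary) → 4096 + 512 + 4 = 4612 (decimal)
Compute 9785 + 4612 = 14397
Convert 14397 (decimal) → 14397 = 14×1000 + 3×100 + 97 → fourteen thousand three hundred ninety-seven (English words)
fourteen thousand three hundred ninety-seven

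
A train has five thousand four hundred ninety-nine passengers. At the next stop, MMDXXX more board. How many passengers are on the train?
Convert five thousand four hundred ninety-nine (English words) → 5×1000 + 4×100 + 99 = 5499 (decimal)
Convert MMDXXX (Roman numeral) → 1000 + 1000 + 500 + 10 + 10 + 10 = 2530 (decimal)
Compute 5499 + 2530 = 8029
8029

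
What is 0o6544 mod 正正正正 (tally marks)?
Convert 0o6544 (octal) → 6×512 + 5×64 + 4×8 + 4 = 3428 (decimal)
Convert 正正正正 (tally marks) → 5 + 5 + 5 + 5 = 20 (decimal)
Compute 3428 mod 20 = 8
8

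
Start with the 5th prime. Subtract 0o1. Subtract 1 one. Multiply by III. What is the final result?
Convert the 5th prime (prime index) → 11 (decimal)
Start: 11
Convert 0o1 (octal) → 1 (decimal)
11 - 1 = 10
Convert 1 one (place-value notation) → 1 (decimal)
10 - 1 = 9
Convert III (Roman numeral) → 1 + 1 + 1 = 3 (decimal)
9 × 3 = 27
27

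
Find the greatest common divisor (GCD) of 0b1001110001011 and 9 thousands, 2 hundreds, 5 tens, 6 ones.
Convert 0b1001110001011 (binary) → 4096 + 512 + 256 + 128 + 8 + 2 + 1 = 5003 (decimal)
Convert 9 thousands, 2 hundreds, 5 tens, 6 ones (place-value notation) → 9×1000 + 2×100 + 5×10 + 6 = 9256 (decimal)
Compute gcd(5003, 9256) = 1
1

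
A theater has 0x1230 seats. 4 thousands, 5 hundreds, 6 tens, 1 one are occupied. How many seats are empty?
Convert 0x1230 (hexadecimal) → 1×4096 + 2×256 + 3×16 = 4656 (decimal)
Convert 4 thousands, 5 hundreds, 6 tens, 1 one (place-value notation) → 4×1000 + 5×100 + 6×10 + 1 = 4561 (decimal)
Compute 4656 - 4561 = 95
95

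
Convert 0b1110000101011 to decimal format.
Convert 0b1110000101011 (binary) → 4096 + 2048 + 1024 + 32 + 8 + 2 + 1 = 7211 (decimal)
7211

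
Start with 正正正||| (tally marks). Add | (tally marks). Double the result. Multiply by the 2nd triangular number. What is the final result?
Convert 正正正||| (tally marks) → 5 + 5 + 5 + 3 = 18 (decimal)
Start: 18
Convert | (tally marks) → 1 (decimal)
18 + 1 = 19
19 × 2 = 38
Convert the 2nd triangular number (triangular index) → 2×3/2 = 3 (decimal)
38 × 3 = 114
114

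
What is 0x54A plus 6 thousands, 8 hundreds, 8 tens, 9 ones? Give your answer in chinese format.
Convert 0x54A (hexadecimal) → 5×256 + 4×16 + 10 = 1354 (decimal)
Convert 6 thousands, 8 hundreds, 8 tens, 9 ones (place-value notation) → 6×1000 + 8×100 + 8×10 + 9 = 6889 (decimal)
Compute 1354 + 6889 = 8243
Convert 8243 (decimal) → 8243 = 8×1000 + 2×100 + 4×10 + 3 → 八千二百四十三 (Chinese numeral)
八千二百四十三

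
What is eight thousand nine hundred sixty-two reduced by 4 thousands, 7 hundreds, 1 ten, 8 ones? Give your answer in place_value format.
Convert eight thousand nine hundred sixty-two (English words) → 8×1000 + 9×100 + 62 = 8962 (decimal)
Convert 4 thousands, 7 hundreds, 1 ten, 8 ones (place-value notation) → 4×1000 + 7×100 + 1×10 + 8 = 4718 (decimal)
Compute 8962 - 4718 = 4244
Convert 4244 (decimal) → 4244 = 4×1000 + 2×100 + 4×10 + 4 → 4 thousands, 2 hundreds, 4 tens, 4 ones (place-value notation)
4 thousands, 2 hundreds, 4 tens, 4 ones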